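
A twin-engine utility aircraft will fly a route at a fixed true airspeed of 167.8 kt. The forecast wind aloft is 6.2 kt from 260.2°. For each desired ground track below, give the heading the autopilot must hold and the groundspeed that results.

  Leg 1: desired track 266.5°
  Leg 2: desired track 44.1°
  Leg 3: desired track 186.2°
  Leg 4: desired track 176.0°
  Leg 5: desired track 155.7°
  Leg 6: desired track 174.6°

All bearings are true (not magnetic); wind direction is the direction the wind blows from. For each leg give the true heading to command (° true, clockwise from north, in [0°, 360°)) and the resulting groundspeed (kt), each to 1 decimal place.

Leg 1: desired track 266.5°; wind correction -0.2° → command heading 266.3°, groundspeed 161.6 kt
Leg 2: desired track 44.1°; wind correction -1.2° → command heading 42.9°, groundspeed 172.8 kt
Leg 3: desired track 186.2°; wind correction +2.0° → command heading 188.2°, groundspeed 166.0 kt
Leg 4: desired track 176.0°; wind correction +2.1° → command heading 178.1°, groundspeed 167.1 kt
Leg 5: desired track 155.7°; wind correction +2.1° → command heading 157.8°, groundspeed 169.2 kt
Leg 6: desired track 174.6°; wind correction +2.1° → command heading 176.7°, groundspeed 167.2 kt

Leg 1: heading=266.3°, groundspeed=161.6 kt
Leg 2: heading=42.9°, groundspeed=172.8 kt
Leg 3: heading=188.2°, groundspeed=166.0 kt
Leg 4: heading=178.1°, groundspeed=167.1 kt
Leg 5: heading=157.8°, groundspeed=169.2 kt
Leg 6: heading=176.7°, groundspeed=167.2 kt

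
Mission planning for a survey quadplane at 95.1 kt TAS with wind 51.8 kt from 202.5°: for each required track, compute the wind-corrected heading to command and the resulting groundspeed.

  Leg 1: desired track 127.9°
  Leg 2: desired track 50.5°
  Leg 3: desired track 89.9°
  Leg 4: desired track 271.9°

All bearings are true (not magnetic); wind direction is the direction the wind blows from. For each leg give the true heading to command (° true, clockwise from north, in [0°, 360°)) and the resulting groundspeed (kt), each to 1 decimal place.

Leg 1: desired track 127.9°; wind correction +31.7° → command heading 159.6°, groundspeed 67.2 kt
Leg 2: desired track 50.5°; wind correction +14.8° → command heading 65.3°, groundspeed 137.7 kt
Leg 3: desired track 89.9°; wind correction +30.2° → command heading 120.1°, groundspeed 102.1 kt
Leg 4: desired track 271.9°; wind correction -30.7° → command heading 241.2°, groundspeed 63.6 kt

Leg 1: heading=159.6°, groundspeed=67.2 kt
Leg 2: heading=65.3°, groundspeed=137.7 kt
Leg 3: heading=120.1°, groundspeed=102.1 kt
Leg 4: heading=241.2°, groundspeed=63.6 kt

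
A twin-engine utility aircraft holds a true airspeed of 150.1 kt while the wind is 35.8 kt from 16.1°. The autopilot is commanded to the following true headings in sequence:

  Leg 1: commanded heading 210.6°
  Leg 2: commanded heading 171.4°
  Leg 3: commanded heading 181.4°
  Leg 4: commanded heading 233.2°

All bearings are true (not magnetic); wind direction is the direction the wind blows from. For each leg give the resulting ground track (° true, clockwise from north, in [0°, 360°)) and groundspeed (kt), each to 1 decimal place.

Leg 1: heading 210.6°; drift -2.8° → track 207.8°, groundspeed 185.0 kt
Leg 2: heading 171.4°; drift +4.7° → track 176.1°, groundspeed 183.2 kt
Leg 3: heading 181.4°; drift +2.8° → track 184.2°, groundspeed 185.0 kt
Leg 4: heading 233.2°; drift -6.9° → track 226.3°, groundspeed 180.0 kt

Leg 1: track=207.8°, groundspeed=185.0 kt
Leg 2: track=176.1°, groundspeed=183.2 kt
Leg 3: track=184.2°, groundspeed=185.0 kt
Leg 4: track=226.3°, groundspeed=180.0 kt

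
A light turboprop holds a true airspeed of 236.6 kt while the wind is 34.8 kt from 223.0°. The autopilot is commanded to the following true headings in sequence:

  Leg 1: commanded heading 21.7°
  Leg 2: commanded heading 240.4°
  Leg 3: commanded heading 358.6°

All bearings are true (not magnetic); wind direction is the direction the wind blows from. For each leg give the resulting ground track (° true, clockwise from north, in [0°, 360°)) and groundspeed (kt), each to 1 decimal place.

Leg 1: track=24.4°, groundspeed=269.3 kt
Leg 2: track=243.3°, groundspeed=203.7 kt
Leg 3: track=3.9°, groundspeed=262.6 kt

Leg 1: heading 21.7°; drift +2.7° → track 24.4°, groundspeed 269.3 kt
Leg 2: heading 240.4°; drift +2.9° → track 243.3°, groundspeed 203.7 kt
Leg 3: heading 358.6°; drift +5.3° → track 3.9°, groundspeed 262.6 kt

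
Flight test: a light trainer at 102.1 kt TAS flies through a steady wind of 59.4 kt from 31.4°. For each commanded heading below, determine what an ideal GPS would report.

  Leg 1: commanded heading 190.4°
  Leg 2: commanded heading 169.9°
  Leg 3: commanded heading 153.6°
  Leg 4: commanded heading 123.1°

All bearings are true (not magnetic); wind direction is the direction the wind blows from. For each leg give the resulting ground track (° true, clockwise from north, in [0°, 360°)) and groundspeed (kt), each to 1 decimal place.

Leg 1: track=198.1°, groundspeed=159.0 kt
Leg 2: track=184.9°, groundspeed=151.8 kt
Leg 3: track=174.2°, groundspeed=142.9 kt
Leg 4: track=152.9°, groundspeed=119.6 kt

Leg 1: heading 190.4°; drift +7.7° → track 198.1°, groundspeed 159.0 kt
Leg 2: heading 169.9°; drift +15.0° → track 184.9°, groundspeed 151.8 kt
Leg 3: heading 153.6°; drift +20.6° → track 174.2°, groundspeed 142.9 kt
Leg 4: heading 123.1°; drift +29.8° → track 152.9°, groundspeed 119.6 kt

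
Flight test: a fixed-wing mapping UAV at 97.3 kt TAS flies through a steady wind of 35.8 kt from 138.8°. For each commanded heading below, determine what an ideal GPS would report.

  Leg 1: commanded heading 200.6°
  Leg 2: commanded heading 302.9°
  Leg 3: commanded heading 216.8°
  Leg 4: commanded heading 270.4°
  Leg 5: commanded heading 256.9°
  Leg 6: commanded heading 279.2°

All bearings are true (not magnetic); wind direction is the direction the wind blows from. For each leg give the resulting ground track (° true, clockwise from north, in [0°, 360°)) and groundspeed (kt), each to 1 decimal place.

Leg 1: heading 200.6°; drift +21.4° → track 222.0°, groundspeed 86.4 kt
Leg 2: heading 302.9°; drift +4.3° → track 307.2°, groundspeed 132.1 kt
Leg 3: heading 216.8°; drift +21.3° → track 238.1°, groundspeed 96.4 kt
Leg 4: heading 270.4°; drift +12.5° → track 282.9°, groundspeed 124.0 kt
Leg 5: heading 256.9°; drift +15.5° → track 272.4°, groundspeed 118.4 kt
Leg 6: heading 279.2°; drift +10.4° → track 289.6°, groundspeed 127.0 kt

Leg 1: track=222.0°, groundspeed=86.4 kt
Leg 2: track=307.2°, groundspeed=132.1 kt
Leg 3: track=238.1°, groundspeed=96.4 kt
Leg 4: track=282.9°, groundspeed=124.0 kt
Leg 5: track=272.4°, groundspeed=118.4 kt
Leg 6: track=289.6°, groundspeed=127.0 kt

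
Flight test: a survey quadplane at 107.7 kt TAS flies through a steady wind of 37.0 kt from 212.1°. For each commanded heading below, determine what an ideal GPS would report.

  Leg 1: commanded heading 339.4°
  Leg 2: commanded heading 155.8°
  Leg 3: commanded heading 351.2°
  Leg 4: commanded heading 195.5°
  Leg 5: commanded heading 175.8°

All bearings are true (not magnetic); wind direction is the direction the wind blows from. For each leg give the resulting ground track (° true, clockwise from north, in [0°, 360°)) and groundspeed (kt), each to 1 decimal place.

Leg 1: track=352.1°, groundspeed=133.4 kt
Leg 2: track=136.4°, groundspeed=92.4 kt
Leg 3: track=1.3°, groundspeed=137.8 kt
Leg 4: track=187.2°, groundspeed=73.0 kt
Leg 5: track=160.1°, groundspeed=80.9 kt

Leg 1: heading 339.4°; drift +12.7° → track 352.1°, groundspeed 133.4 kt
Leg 2: heading 155.8°; drift -19.4° → track 136.4°, groundspeed 92.4 kt
Leg 3: heading 351.2°; drift +10.1° → track 1.3°, groundspeed 137.8 kt
Leg 4: heading 195.5°; drift -8.3° → track 187.2°, groundspeed 73.0 kt
Leg 5: heading 175.8°; drift -15.7° → track 160.1°, groundspeed 80.9 kt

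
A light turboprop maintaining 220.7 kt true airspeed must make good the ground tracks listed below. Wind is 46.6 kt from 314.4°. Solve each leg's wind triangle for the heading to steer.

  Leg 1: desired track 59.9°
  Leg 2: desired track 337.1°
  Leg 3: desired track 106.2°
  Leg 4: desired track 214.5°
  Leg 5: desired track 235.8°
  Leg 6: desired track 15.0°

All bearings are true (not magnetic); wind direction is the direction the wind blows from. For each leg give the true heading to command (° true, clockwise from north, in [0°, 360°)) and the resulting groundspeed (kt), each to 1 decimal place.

Leg 1: desired track 59.9°; wind correction -11.7° → command heading 48.2°, groundspeed 228.5 kt
Leg 2: desired track 337.1°; wind correction -4.7° → command heading 332.4°, groundspeed 177.0 kt
Leg 3: desired track 106.2°; wind correction -5.7° → command heading 100.5°, groundspeed 260.7 kt
Leg 4: desired track 214.5°; wind correction +12.0° → command heading 226.5°, groundspeed 223.9 kt
Leg 5: desired track 235.8°; wind correction +11.9° → command heading 247.7°, groundspeed 206.7 kt
Leg 6: desired track 15.0°; wind correction -10.6° → command heading 4.4°, groundspeed 194.1 kt

Leg 1: heading=48.2°, groundspeed=228.5 kt
Leg 2: heading=332.4°, groundspeed=177.0 kt
Leg 3: heading=100.5°, groundspeed=260.7 kt
Leg 4: heading=226.5°, groundspeed=223.9 kt
Leg 5: heading=247.7°, groundspeed=206.7 kt
Leg 6: heading=4.4°, groundspeed=194.1 kt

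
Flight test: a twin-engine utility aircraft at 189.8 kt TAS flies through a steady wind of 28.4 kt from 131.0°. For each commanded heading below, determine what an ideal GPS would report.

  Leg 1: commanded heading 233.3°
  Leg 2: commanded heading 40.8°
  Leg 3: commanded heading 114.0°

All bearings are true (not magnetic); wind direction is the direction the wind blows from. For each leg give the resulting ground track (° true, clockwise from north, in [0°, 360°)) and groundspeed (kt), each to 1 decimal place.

Leg 1: track=241.4°, groundspeed=197.8 kt
Leg 2: track=32.3°, groundspeed=192.0 kt
Leg 3: track=111.1°, groundspeed=162.9 kt

Leg 1: heading 233.3°; drift +8.1° → track 241.4°, groundspeed 197.8 kt
Leg 2: heading 40.8°; drift -8.5° → track 32.3°, groundspeed 192.0 kt
Leg 3: heading 114.0°; drift -2.9° → track 111.1°, groundspeed 162.9 kt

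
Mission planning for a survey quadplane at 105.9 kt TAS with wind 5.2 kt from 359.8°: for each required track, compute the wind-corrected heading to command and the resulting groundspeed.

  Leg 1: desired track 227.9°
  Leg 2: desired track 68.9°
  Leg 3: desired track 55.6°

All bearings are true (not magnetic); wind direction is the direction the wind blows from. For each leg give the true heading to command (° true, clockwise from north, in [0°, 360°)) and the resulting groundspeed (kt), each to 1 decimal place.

Leg 1: desired track 227.9°; wind correction +2.1° → command heading 230.0°, groundspeed 109.3 kt
Leg 2: desired track 68.9°; wind correction -2.6° → command heading 66.3°, groundspeed 103.9 kt
Leg 3: desired track 55.6°; wind correction -2.3° → command heading 53.3°, groundspeed 102.9 kt

Leg 1: heading=230.0°, groundspeed=109.3 kt
Leg 2: heading=66.3°, groundspeed=103.9 kt
Leg 3: heading=53.3°, groundspeed=102.9 kt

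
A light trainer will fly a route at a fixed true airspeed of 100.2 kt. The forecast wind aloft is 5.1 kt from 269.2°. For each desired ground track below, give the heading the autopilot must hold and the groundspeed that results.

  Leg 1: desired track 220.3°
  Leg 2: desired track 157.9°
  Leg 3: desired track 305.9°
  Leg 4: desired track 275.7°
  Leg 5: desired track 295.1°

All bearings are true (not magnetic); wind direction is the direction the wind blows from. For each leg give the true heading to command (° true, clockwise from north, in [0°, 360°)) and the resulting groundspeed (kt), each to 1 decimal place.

Leg 1: desired track 220.3°; wind correction +2.2° → command heading 222.5°, groundspeed 96.8 kt
Leg 2: desired track 157.9°; wind correction +2.7° → command heading 160.6°, groundspeed 101.9 kt
Leg 3: desired track 305.9°; wind correction -1.7° → command heading 304.2°, groundspeed 96.1 kt
Leg 4: desired track 275.7°; wind correction -0.3° → command heading 275.4°, groundspeed 95.1 kt
Leg 5: desired track 295.1°; wind correction -1.3° → command heading 293.8°, groundspeed 95.6 kt

Leg 1: heading=222.5°, groundspeed=96.8 kt
Leg 2: heading=160.6°, groundspeed=101.9 kt
Leg 3: heading=304.2°, groundspeed=96.1 kt
Leg 4: heading=275.4°, groundspeed=95.1 kt
Leg 5: heading=293.8°, groundspeed=95.6 kt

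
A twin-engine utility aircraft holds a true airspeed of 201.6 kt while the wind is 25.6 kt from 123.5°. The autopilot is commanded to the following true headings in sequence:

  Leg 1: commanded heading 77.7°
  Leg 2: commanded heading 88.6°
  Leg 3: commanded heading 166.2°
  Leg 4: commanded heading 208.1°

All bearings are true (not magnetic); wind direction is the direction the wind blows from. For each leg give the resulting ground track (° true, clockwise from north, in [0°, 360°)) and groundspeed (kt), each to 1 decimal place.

Leg 1: heading 77.7°; drift -5.7° → track 72.0°, groundspeed 184.7 kt
Leg 2: heading 88.6°; drift -4.6° → track 84.0°, groundspeed 181.2 kt
Leg 3: heading 166.2°; drift +5.4° → track 171.6°, groundspeed 183.6 kt
Leg 4: heading 208.1°; drift +7.3° → track 215.4°, groundspeed 200.8 kt

Leg 1: track=72.0°, groundspeed=184.7 kt
Leg 2: track=84.0°, groundspeed=181.2 kt
Leg 3: track=171.6°, groundspeed=183.6 kt
Leg 4: track=215.4°, groundspeed=200.8 kt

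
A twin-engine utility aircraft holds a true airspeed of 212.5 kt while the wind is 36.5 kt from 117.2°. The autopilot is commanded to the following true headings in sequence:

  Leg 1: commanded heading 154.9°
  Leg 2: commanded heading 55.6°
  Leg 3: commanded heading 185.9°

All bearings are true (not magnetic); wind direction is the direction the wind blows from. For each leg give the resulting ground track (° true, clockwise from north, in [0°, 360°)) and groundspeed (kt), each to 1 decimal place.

Leg 1: heading 154.9°; drift +6.9° → track 161.8°, groundspeed 185.0 kt
Leg 2: heading 55.6°; drift -9.3° → track 46.3°, groundspeed 197.8 kt
Leg 3: heading 185.9°; drift +9.7° → track 195.6°, groundspeed 202.1 kt

Leg 1: track=161.8°, groundspeed=185.0 kt
Leg 2: track=46.3°, groundspeed=197.8 kt
Leg 3: track=195.6°, groundspeed=202.1 kt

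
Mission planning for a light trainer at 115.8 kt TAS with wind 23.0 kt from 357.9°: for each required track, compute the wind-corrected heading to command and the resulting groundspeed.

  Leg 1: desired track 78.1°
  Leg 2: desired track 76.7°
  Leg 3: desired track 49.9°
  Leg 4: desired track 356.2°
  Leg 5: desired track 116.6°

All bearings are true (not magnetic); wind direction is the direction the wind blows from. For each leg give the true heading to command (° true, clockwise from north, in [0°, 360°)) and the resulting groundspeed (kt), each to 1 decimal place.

Leg 1: heading=66.8°, groundspeed=109.6 kt
Leg 2: heading=65.5°, groundspeed=109.1 kt
Leg 3: heading=40.9°, groundspeed=100.2 kt
Leg 4: heading=356.5°, groundspeed=92.8 kt
Leg 5: heading=106.6°, groundspeed=125.1 kt

Leg 1: desired track 78.1°; wind correction -11.3° → command heading 66.8°, groundspeed 109.6 kt
Leg 2: desired track 76.7°; wind correction -11.2° → command heading 65.5°, groundspeed 109.1 kt
Leg 3: desired track 49.9°; wind correction -9.0° → command heading 40.9°, groundspeed 100.2 kt
Leg 4: desired track 356.2°; wind correction +0.3° → command heading 356.5°, groundspeed 92.8 kt
Leg 5: desired track 116.6°; wind correction -10.0° → command heading 106.6°, groundspeed 125.1 kt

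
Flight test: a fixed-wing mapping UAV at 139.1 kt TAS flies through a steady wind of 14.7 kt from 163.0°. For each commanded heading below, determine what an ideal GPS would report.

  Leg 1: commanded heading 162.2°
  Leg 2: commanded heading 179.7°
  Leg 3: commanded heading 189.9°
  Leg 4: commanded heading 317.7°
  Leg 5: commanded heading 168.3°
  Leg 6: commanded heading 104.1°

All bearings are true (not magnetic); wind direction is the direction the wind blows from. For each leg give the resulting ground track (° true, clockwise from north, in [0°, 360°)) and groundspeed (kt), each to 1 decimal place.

Leg 1: track=162.1°, groundspeed=124.4 kt
Leg 2: track=181.6°, groundspeed=125.1 kt
Leg 3: track=192.9°, groundspeed=126.2 kt
Leg 4: track=320.1°, groundspeed=152.5 kt
Leg 5: track=168.9°, groundspeed=124.5 kt
Leg 6: track=98.6°, groundspeed=132.1 kt

Leg 1: heading 162.2°; drift -0.1° → track 162.1°, groundspeed 124.4 kt
Leg 2: heading 179.7°; drift +1.9° → track 181.6°, groundspeed 125.1 kt
Leg 3: heading 189.9°; drift +3.0° → track 192.9°, groundspeed 126.2 kt
Leg 4: heading 317.7°; drift +2.4° → track 320.1°, groundspeed 152.5 kt
Leg 5: heading 168.3°; drift +0.6° → track 168.9°, groundspeed 124.5 kt
Leg 6: heading 104.1°; drift -5.5° → track 98.6°, groundspeed 132.1 kt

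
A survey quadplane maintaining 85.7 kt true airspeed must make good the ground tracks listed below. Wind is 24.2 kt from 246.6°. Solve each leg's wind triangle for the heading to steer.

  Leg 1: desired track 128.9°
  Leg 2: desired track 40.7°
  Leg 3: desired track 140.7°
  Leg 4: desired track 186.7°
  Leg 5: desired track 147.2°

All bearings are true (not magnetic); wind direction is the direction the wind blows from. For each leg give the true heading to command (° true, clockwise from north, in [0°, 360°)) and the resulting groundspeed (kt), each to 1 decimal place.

Leg 1: heading=143.4°, groundspeed=94.2 kt
Leg 2: heading=33.6°, groundspeed=106.8 kt
Leg 3: heading=156.5°, groundspeed=89.1 kt
Leg 4: heading=200.8°, groundspeed=71.0 kt
Leg 5: heading=163.4°, groundspeed=86.3 kt

Leg 1: desired track 128.9°; wind correction +14.5° → command heading 143.4°, groundspeed 94.2 kt
Leg 2: desired track 40.7°; wind correction -7.1° → command heading 33.6°, groundspeed 106.8 kt
Leg 3: desired track 140.7°; wind correction +15.8° → command heading 156.5°, groundspeed 89.1 kt
Leg 4: desired track 186.7°; wind correction +14.1° → command heading 200.8°, groundspeed 71.0 kt
Leg 5: desired track 147.2°; wind correction +16.2° → command heading 163.4°, groundspeed 86.3 kt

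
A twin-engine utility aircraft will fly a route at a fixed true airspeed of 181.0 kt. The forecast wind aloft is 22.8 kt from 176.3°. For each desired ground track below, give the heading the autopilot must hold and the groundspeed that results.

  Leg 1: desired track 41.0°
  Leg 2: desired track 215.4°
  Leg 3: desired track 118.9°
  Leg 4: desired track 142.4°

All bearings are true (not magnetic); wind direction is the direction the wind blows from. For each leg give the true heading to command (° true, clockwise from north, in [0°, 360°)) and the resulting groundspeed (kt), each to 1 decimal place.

Leg 1: desired track 41.0°; wind correction +5.1° → command heading 46.1°, groundspeed 196.5 kt
Leg 2: desired track 215.4°; wind correction -4.6° → command heading 210.8°, groundspeed 162.7 kt
Leg 3: desired track 118.9°; wind correction +6.1° → command heading 125.0°, groundspeed 167.7 kt
Leg 4: desired track 142.4°; wind correction +4.0° → command heading 146.4°, groundspeed 161.6 kt

Leg 1: heading=46.1°, groundspeed=196.5 kt
Leg 2: heading=210.8°, groundspeed=162.7 kt
Leg 3: heading=125.0°, groundspeed=167.7 kt
Leg 4: heading=146.4°, groundspeed=161.6 kt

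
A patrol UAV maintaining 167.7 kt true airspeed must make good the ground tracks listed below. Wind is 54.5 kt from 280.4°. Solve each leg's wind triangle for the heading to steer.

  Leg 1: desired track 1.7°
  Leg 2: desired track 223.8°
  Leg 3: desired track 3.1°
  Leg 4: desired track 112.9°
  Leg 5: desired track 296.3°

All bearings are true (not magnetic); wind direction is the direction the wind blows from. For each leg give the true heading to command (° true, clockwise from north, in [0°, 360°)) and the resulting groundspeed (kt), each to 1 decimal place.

Leg 1: desired track 1.7°; wind correction -18.7° → command heading 343.0°, groundspeed 150.6 kt
Leg 2: desired track 223.8°; wind correction +15.7° → command heading 239.5°, groundspeed 131.4 kt
Leg 3: desired track 3.1°; wind correction -18.8° → command heading 344.3°, groundspeed 151.8 kt
Leg 4: desired track 112.9°; wind correction +4.0° → command heading 116.9°, groundspeed 220.5 kt
Leg 5: desired track 296.3°; wind correction -5.1° → command heading 291.2°, groundspeed 114.6 kt

Leg 1: heading=343.0°, groundspeed=150.6 kt
Leg 2: heading=239.5°, groundspeed=131.4 kt
Leg 3: heading=344.3°, groundspeed=151.8 kt
Leg 4: heading=116.9°, groundspeed=220.5 kt
Leg 5: heading=291.2°, groundspeed=114.6 kt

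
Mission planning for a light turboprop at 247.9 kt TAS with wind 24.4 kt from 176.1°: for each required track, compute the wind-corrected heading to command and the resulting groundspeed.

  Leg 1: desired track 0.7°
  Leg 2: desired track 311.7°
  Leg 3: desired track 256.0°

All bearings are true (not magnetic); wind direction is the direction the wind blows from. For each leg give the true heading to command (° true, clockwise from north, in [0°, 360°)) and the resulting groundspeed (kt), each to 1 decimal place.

Leg 1: desired track 0.7°; wind correction +0.5° → command heading 1.2°, groundspeed 272.2 kt
Leg 2: desired track 311.7°; wind correction -3.9° → command heading 307.8°, groundspeed 264.7 kt
Leg 3: desired track 256.0°; wind correction -5.6° → command heading 250.4°, groundspeed 242.5 kt

Leg 1: heading=1.2°, groundspeed=272.2 kt
Leg 2: heading=307.8°, groundspeed=264.7 kt
Leg 3: heading=250.4°, groundspeed=242.5 kt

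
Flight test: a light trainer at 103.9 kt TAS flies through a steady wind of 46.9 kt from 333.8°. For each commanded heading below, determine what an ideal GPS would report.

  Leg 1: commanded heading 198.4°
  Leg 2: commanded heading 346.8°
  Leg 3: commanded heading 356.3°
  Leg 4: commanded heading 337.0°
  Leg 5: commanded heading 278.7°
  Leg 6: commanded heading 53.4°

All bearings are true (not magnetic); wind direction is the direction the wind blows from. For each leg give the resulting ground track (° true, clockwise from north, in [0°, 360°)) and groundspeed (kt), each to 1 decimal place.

Leg 1: track=184.9°, groundspeed=141.2 kt
Leg 2: track=357.1°, groundspeed=59.2 kt
Leg 3: track=12.8°, groundspeed=63.2 kt
Leg 4: track=339.6°, groundspeed=57.1 kt
Leg 5: track=252.2°, groundspeed=86.1 kt
Leg 6: track=79.2°, groundspeed=106.0 kt

Leg 1: heading 198.4°; drift -13.5° → track 184.9°, groundspeed 141.2 kt
Leg 2: heading 346.8°; drift +10.3° → track 357.1°, groundspeed 59.2 kt
Leg 3: heading 356.3°; drift +16.5° → track 12.8°, groundspeed 63.2 kt
Leg 4: heading 337.0°; drift +2.6° → track 339.6°, groundspeed 57.1 kt
Leg 5: heading 278.7°; drift -26.5° → track 252.2°, groundspeed 86.1 kt
Leg 6: heading 53.4°; drift +25.8° → track 79.2°, groundspeed 106.0 kt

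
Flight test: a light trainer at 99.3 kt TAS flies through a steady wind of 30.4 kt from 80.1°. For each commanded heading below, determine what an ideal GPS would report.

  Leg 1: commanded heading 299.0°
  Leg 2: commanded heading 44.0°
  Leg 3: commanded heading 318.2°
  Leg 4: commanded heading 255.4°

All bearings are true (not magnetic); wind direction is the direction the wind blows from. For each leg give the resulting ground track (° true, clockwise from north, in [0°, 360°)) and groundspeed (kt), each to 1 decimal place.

Leg 1: track=290.2°, groundspeed=124.4 kt
Leg 2: track=30.5°, groundspeed=76.9 kt
Leg 3: track=305.6°, groundspeed=118.2 kt
Leg 4: track=256.5°, groundspeed=129.6 kt

Leg 1: heading 299.0°; drift -8.8° → track 290.2°, groundspeed 124.4 kt
Leg 2: heading 44.0°; drift -13.5° → track 30.5°, groundspeed 76.9 kt
Leg 3: heading 318.2°; drift -12.6° → track 305.6°, groundspeed 118.2 kt
Leg 4: heading 255.4°; drift +1.1° → track 256.5°, groundspeed 129.6 kt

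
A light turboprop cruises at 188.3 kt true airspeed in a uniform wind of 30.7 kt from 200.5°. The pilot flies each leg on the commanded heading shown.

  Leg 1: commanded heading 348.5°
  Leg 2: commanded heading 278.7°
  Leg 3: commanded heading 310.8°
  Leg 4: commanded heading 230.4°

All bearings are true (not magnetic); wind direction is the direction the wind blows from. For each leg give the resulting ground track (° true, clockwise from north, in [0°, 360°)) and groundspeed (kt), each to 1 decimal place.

Leg 1: heading 348.5°; drift +4.3° → track 352.8°, groundspeed 215.0 kt
Leg 2: heading 278.7°; drift +9.4° → track 288.1°, groundspeed 184.5 kt
Leg 3: heading 310.8°; drift +8.2° → track 319.0°, groundspeed 201.0 kt
Leg 4: heading 230.4°; drift +5.4° → track 235.8°, groundspeed 162.4 kt

Leg 1: track=352.8°, groundspeed=215.0 kt
Leg 2: track=288.1°, groundspeed=184.5 kt
Leg 3: track=319.0°, groundspeed=201.0 kt
Leg 4: track=235.8°, groundspeed=162.4 kt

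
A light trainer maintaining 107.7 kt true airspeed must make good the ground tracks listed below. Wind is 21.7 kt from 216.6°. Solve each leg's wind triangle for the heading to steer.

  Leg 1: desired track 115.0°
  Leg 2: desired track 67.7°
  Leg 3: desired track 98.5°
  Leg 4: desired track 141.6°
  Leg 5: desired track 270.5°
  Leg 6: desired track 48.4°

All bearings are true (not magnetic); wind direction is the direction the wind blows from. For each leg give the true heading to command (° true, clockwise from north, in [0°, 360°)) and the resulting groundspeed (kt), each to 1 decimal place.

Leg 1: desired track 115.0°; wind correction +11.4° → command heading 126.4°, groundspeed 109.9 kt
Leg 2: desired track 67.7°; wind correction +6.0° → command heading 73.7°, groundspeed 125.7 kt
Leg 3: desired track 98.5°; wind correction +10.2° → command heading 108.7°, groundspeed 116.2 kt
Leg 4: desired track 141.6°; wind correction +11.2° → command heading 152.8°, groundspeed 100.0 kt
Leg 5: desired track 270.5°; wind correction -9.4° → command heading 261.1°, groundspeed 93.5 kt
Leg 6: desired track 48.4°; wind correction +2.4° → command heading 50.8°, groundspeed 128.8 kt

Leg 1: heading=126.4°, groundspeed=109.9 kt
Leg 2: heading=73.7°, groundspeed=125.7 kt
Leg 3: heading=108.7°, groundspeed=116.2 kt
Leg 4: heading=152.8°, groundspeed=100.0 kt
Leg 5: heading=261.1°, groundspeed=93.5 kt
Leg 6: heading=50.8°, groundspeed=128.8 kt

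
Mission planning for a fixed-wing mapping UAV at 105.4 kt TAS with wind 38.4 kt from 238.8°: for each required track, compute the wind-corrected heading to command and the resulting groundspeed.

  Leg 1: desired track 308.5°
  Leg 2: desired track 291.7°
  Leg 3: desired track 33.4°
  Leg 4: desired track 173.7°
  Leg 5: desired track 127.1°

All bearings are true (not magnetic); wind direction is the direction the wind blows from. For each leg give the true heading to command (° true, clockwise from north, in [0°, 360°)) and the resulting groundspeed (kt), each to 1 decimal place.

Leg 1: heading=288.5°, groundspeed=85.7 kt
Leg 2: heading=274.8°, groundspeed=77.7 kt
Leg 3: heading=24.4°, groundspeed=138.8 kt
Leg 4: heading=193.0°, groundspeed=83.3 kt
Leg 5: heading=146.9°, groundspeed=113.4 kt

Leg 1: desired track 308.5°; wind correction -20.0° → command heading 288.5°, groundspeed 85.7 kt
Leg 2: desired track 291.7°; wind correction -16.9° → command heading 274.8°, groundspeed 77.7 kt
Leg 3: desired track 33.4°; wind correction -9.0° → command heading 24.4°, groundspeed 138.8 kt
Leg 4: desired track 173.7°; wind correction +19.3° → command heading 193.0°, groundspeed 83.3 kt
Leg 5: desired track 127.1°; wind correction +19.8° → command heading 146.9°, groundspeed 113.4 kt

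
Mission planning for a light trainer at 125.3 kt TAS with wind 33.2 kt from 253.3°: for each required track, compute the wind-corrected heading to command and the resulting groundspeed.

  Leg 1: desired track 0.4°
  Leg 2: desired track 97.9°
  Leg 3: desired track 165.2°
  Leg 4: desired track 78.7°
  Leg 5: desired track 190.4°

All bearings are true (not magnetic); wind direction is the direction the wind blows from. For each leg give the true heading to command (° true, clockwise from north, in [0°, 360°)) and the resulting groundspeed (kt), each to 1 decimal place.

Leg 1: desired track 0.4°; wind correction -14.7° → command heading 345.7°, groundspeed 131.0 kt
Leg 2: desired track 97.9°; wind correction +6.3° → command heading 104.2°, groundspeed 154.7 kt
Leg 3: desired track 165.2°; wind correction +15.4° → command heading 180.6°, groundspeed 119.7 kt
Leg 4: desired track 78.7°; wind correction +1.4° → command heading 80.1°, groundspeed 158.3 kt
Leg 5: desired track 190.4°; wind correction +13.6° → command heading 204.0°, groundspeed 106.6 kt

Leg 1: heading=345.7°, groundspeed=131.0 kt
Leg 2: heading=104.2°, groundspeed=154.7 kt
Leg 3: heading=180.6°, groundspeed=119.7 kt
Leg 4: heading=80.1°, groundspeed=158.3 kt
Leg 5: heading=204.0°, groundspeed=106.6 kt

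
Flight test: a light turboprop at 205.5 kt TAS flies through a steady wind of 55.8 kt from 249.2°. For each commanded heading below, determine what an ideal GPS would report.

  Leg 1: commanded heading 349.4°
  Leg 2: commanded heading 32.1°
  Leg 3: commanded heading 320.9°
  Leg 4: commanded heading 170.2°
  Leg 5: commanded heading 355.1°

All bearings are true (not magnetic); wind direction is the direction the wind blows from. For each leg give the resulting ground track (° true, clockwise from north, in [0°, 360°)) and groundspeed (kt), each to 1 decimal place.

Leg 1: track=3.7°, groundspeed=222.3 kt
Leg 2: track=39.8°, groundspeed=252.3 kt
Leg 3: track=336.6°, groundspeed=195.3 kt
Leg 4: track=154.5°, groundspeed=202.4 kt
Leg 5: track=8.8°, groundspeed=227.2 kt

Leg 1: heading 349.4°; drift +14.3° → track 3.7°, groundspeed 222.3 kt
Leg 2: heading 32.1°; drift +7.7° → track 39.8°, groundspeed 252.3 kt
Leg 3: heading 320.9°; drift +15.7° → track 336.6°, groundspeed 195.3 kt
Leg 4: heading 170.2°; drift -15.7° → track 154.5°, groundspeed 202.4 kt
Leg 5: heading 355.1°; drift +13.7° → track 8.8°, groundspeed 227.2 kt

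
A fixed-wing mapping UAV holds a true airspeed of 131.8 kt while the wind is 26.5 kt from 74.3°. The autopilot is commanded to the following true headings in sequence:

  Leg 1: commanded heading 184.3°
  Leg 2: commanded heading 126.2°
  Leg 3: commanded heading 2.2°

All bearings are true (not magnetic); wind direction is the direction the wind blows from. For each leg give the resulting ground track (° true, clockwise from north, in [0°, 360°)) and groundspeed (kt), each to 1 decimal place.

Leg 1: heading 184.3°; drift +10.0° → track 194.3°, groundspeed 143.0 kt
Leg 2: heading 126.2°; drift +10.2° → track 136.4°, groundspeed 117.3 kt
Leg 3: heading 2.2°; drift -11.5° → track 350.7°, groundspeed 126.2 kt

Leg 1: track=194.3°, groundspeed=143.0 kt
Leg 2: track=136.4°, groundspeed=117.3 kt
Leg 3: track=350.7°, groundspeed=126.2 kt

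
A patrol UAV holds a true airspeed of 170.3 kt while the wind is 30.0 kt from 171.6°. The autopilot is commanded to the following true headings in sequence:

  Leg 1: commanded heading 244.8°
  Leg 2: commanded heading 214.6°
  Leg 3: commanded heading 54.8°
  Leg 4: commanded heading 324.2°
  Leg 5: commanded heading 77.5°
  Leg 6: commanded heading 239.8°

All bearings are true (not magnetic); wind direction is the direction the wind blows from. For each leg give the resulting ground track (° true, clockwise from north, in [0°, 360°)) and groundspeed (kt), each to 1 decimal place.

Leg 1: track=254.9°, groundspeed=164.2 kt
Leg 2: track=222.5°, groundspeed=149.8 kt
Leg 3: track=46.5°, groundspeed=185.8 kt
Leg 4: track=328.2°, groundspeed=197.4 kt
Leg 5: track=67.7°, groundspeed=175.0 kt
Leg 6: track=249.7°, groundspeed=161.6 kt

Leg 1: heading 244.8°; drift +10.1° → track 254.9°, groundspeed 164.2 kt
Leg 2: heading 214.6°; drift +7.9° → track 222.5°, groundspeed 149.8 kt
Leg 3: heading 54.8°; drift -8.3° → track 46.5°, groundspeed 185.8 kt
Leg 4: heading 324.2°; drift +4.0° → track 328.2°, groundspeed 197.4 kt
Leg 5: heading 77.5°; drift -9.8° → track 67.7°, groundspeed 175.0 kt
Leg 6: heading 239.8°; drift +9.9° → track 249.7°, groundspeed 161.6 kt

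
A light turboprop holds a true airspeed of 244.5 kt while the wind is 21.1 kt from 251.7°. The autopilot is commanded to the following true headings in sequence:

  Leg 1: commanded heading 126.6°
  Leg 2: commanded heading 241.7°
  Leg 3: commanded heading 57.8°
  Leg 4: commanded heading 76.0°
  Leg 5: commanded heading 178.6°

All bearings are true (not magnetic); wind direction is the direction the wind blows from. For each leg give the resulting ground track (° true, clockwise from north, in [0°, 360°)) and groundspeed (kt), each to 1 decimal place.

Leg 1: heading 126.6°; drift -3.8° → track 122.8°, groundspeed 257.2 kt
Leg 2: heading 241.7°; drift -0.9° → track 240.8°, groundspeed 223.8 kt
Leg 3: heading 57.8°; drift +1.1° → track 58.9°, groundspeed 265.0 kt
Leg 4: heading 76.0°; drift -0.3° → track 75.7°, groundspeed 265.5 kt
Leg 5: heading 178.6°; drift -4.8° → track 173.8°, groundspeed 239.2 kt

Leg 1: track=122.8°, groundspeed=257.2 kt
Leg 2: track=240.8°, groundspeed=223.8 kt
Leg 3: track=58.9°, groundspeed=265.0 kt
Leg 4: track=75.7°, groundspeed=265.5 kt
Leg 5: track=173.8°, groundspeed=239.2 kt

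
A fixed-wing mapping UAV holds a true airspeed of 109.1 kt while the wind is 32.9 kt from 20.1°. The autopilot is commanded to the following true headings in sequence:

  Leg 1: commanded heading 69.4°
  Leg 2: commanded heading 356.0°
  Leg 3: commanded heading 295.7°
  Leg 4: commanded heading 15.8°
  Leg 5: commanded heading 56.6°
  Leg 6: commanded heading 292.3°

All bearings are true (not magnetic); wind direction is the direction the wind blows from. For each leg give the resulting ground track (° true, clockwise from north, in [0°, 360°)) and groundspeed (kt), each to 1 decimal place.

Leg 1: heading 69.4°; drift +15.9° → track 85.3°, groundspeed 91.1 kt
Leg 2: heading 356.0°; drift -9.6° → track 346.4°, groundspeed 80.2 kt
Leg 3: heading 295.7°; drift -17.2° → track 278.5°, groundspeed 110.8 kt
Leg 4: heading 15.8°; drift -1.9° → track 13.9°, groundspeed 76.3 kt
Leg 5: heading 56.6°; drift +13.3° → track 69.9°, groundspeed 84.9 kt
Leg 6: heading 292.3°; drift -17.0° → track 275.3°, groundspeed 112.7 kt

Leg 1: track=85.3°, groundspeed=91.1 kt
Leg 2: track=346.4°, groundspeed=80.2 kt
Leg 3: track=278.5°, groundspeed=110.8 kt
Leg 4: track=13.9°, groundspeed=76.3 kt
Leg 5: track=69.9°, groundspeed=84.9 kt
Leg 6: track=275.3°, groundspeed=112.7 kt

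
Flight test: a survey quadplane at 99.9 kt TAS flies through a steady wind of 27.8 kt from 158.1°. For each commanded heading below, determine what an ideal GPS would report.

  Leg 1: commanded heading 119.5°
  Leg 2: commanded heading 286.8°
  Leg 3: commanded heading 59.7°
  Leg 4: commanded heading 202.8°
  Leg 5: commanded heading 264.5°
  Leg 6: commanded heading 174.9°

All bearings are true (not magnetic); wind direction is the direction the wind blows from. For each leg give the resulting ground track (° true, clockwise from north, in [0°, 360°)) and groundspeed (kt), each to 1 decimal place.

Leg 1: heading 119.5°; drift -12.5° → track 107.0°, groundspeed 80.1 kt
Leg 2: heading 286.8°; drift +10.5° → track 297.3°, groundspeed 119.3 kt
Leg 3: heading 59.7°; drift -14.8° → track 44.9°, groundspeed 107.5 kt
Leg 4: heading 202.8°; drift +13.7° → track 216.5°, groundspeed 82.5 kt
Leg 5: heading 264.5°; drift +13.9° → track 278.4°, groundspeed 111.0 kt
Leg 6: heading 174.9°; drift +6.3° → track 181.2°, groundspeed 73.7 kt

Leg 1: track=107.0°, groundspeed=80.1 kt
Leg 2: track=297.3°, groundspeed=119.3 kt
Leg 3: track=44.9°, groundspeed=107.5 kt
Leg 4: track=216.5°, groundspeed=82.5 kt
Leg 5: track=278.4°, groundspeed=111.0 kt
Leg 6: track=181.2°, groundspeed=73.7 kt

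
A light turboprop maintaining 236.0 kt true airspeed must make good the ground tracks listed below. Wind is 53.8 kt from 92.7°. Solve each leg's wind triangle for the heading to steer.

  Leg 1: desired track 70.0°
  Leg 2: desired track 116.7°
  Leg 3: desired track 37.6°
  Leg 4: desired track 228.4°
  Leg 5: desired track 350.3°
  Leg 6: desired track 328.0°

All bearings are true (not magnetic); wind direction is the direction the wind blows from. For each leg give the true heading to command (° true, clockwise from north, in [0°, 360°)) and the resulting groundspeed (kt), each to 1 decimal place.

Leg 1: heading=75.0°, groundspeed=185.5 kt
Leg 2: heading=111.4°, groundspeed=185.8 kt
Leg 3: heading=48.4°, groundspeed=201.1 kt
Leg 4: heading=219.2°, groundspeed=271.5 kt
Leg 5: heading=3.2°, groundspeed=241.6 kt
Leg 6: heading=338.8°, groundspeed=262.4 kt

Leg 1: desired track 70.0°; wind correction +5.0° → command heading 75.0°, groundspeed 185.5 kt
Leg 2: desired track 116.7°; wind correction -5.3° → command heading 111.4°, groundspeed 185.8 kt
Leg 3: desired track 37.6°; wind correction +10.8° → command heading 48.4°, groundspeed 201.1 kt
Leg 4: desired track 228.4°; wind correction -9.2° → command heading 219.2°, groundspeed 271.5 kt
Leg 5: desired track 350.3°; wind correction +12.9° → command heading 3.2°, groundspeed 241.6 kt
Leg 6: desired track 328.0°; wind correction +10.8° → command heading 338.8°, groundspeed 262.4 kt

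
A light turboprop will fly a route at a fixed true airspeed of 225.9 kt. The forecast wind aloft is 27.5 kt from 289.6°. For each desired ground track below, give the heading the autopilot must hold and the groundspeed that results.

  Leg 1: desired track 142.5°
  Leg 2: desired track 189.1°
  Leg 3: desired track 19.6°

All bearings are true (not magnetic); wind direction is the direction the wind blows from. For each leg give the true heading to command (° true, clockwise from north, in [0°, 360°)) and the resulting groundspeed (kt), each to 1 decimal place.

Leg 1: desired track 142.5°; wind correction +3.8° → command heading 146.3°, groundspeed 248.5 kt
Leg 2: desired track 189.1°; wind correction +6.9° → command heading 196.0°, groundspeed 229.3 kt
Leg 3: desired track 19.6°; wind correction -7.0° → command heading 12.6°, groundspeed 224.2 kt

Leg 1: heading=146.3°, groundspeed=248.5 kt
Leg 2: heading=196.0°, groundspeed=229.3 kt
Leg 3: heading=12.6°, groundspeed=224.2 kt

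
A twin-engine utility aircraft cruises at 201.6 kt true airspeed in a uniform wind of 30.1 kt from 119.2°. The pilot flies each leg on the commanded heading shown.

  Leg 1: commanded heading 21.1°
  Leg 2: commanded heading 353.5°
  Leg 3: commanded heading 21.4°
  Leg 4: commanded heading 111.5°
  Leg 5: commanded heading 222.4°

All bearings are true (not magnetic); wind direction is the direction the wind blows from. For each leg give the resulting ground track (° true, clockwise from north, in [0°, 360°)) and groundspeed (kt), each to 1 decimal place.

Leg 1: track=12.9°, groundspeed=208.0 kt
Leg 2: track=347.1°, groundspeed=220.5 kt
Leg 3: track=13.2°, groundspeed=207.8 kt
Leg 4: track=110.2°, groundspeed=171.8 kt
Leg 5: track=230.4°, groundspeed=210.5 kt

Leg 1: heading 21.1°; drift -8.2° → track 12.9°, groundspeed 208.0 kt
Leg 2: heading 353.5°; drift -6.4° → track 347.1°, groundspeed 220.5 kt
Leg 3: heading 21.4°; drift -8.2° → track 13.2°, groundspeed 207.8 kt
Leg 4: heading 111.5°; drift -1.3° → track 110.2°, groundspeed 171.8 kt
Leg 5: heading 222.4°; drift +8.0° → track 230.4°, groundspeed 210.5 kt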